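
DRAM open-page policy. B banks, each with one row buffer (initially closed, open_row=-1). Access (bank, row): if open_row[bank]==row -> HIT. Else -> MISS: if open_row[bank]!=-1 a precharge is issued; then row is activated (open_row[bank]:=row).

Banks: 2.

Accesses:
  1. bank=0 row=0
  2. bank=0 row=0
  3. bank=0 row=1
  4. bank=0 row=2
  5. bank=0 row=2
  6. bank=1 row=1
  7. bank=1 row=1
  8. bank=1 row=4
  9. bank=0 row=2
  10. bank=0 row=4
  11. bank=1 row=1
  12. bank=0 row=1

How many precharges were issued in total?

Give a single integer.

Answer: 6

Derivation:
Acc 1: bank0 row0 -> MISS (open row0); precharges=0
Acc 2: bank0 row0 -> HIT
Acc 3: bank0 row1 -> MISS (open row1); precharges=1
Acc 4: bank0 row2 -> MISS (open row2); precharges=2
Acc 5: bank0 row2 -> HIT
Acc 6: bank1 row1 -> MISS (open row1); precharges=2
Acc 7: bank1 row1 -> HIT
Acc 8: bank1 row4 -> MISS (open row4); precharges=3
Acc 9: bank0 row2 -> HIT
Acc 10: bank0 row4 -> MISS (open row4); precharges=4
Acc 11: bank1 row1 -> MISS (open row1); precharges=5
Acc 12: bank0 row1 -> MISS (open row1); precharges=6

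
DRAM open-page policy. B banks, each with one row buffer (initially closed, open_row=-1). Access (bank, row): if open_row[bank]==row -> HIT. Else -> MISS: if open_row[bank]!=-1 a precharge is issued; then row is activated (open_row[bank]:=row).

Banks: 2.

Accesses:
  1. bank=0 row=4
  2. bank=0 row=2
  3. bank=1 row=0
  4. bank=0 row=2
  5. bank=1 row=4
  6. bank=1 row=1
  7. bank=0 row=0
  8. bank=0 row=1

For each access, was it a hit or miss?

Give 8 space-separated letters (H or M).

Acc 1: bank0 row4 -> MISS (open row4); precharges=0
Acc 2: bank0 row2 -> MISS (open row2); precharges=1
Acc 3: bank1 row0 -> MISS (open row0); precharges=1
Acc 4: bank0 row2 -> HIT
Acc 5: bank1 row4 -> MISS (open row4); precharges=2
Acc 6: bank1 row1 -> MISS (open row1); precharges=3
Acc 7: bank0 row0 -> MISS (open row0); precharges=4
Acc 8: bank0 row1 -> MISS (open row1); precharges=5

Answer: M M M H M M M M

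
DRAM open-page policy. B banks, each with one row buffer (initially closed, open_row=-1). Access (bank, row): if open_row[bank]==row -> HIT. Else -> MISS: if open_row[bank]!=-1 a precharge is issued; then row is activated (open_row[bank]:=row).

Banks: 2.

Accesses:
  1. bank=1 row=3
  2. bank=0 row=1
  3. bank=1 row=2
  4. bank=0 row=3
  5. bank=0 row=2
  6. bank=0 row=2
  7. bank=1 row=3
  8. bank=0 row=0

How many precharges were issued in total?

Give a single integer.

Acc 1: bank1 row3 -> MISS (open row3); precharges=0
Acc 2: bank0 row1 -> MISS (open row1); precharges=0
Acc 3: bank1 row2 -> MISS (open row2); precharges=1
Acc 4: bank0 row3 -> MISS (open row3); precharges=2
Acc 5: bank0 row2 -> MISS (open row2); precharges=3
Acc 6: bank0 row2 -> HIT
Acc 7: bank1 row3 -> MISS (open row3); precharges=4
Acc 8: bank0 row0 -> MISS (open row0); precharges=5

Answer: 5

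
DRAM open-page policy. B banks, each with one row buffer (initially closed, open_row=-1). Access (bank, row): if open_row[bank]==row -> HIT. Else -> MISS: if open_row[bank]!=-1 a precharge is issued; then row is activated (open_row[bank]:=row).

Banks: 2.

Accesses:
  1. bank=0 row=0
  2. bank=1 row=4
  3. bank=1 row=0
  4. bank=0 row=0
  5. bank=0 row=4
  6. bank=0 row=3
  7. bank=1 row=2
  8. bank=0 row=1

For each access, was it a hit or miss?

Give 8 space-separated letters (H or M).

Answer: M M M H M M M M

Derivation:
Acc 1: bank0 row0 -> MISS (open row0); precharges=0
Acc 2: bank1 row4 -> MISS (open row4); precharges=0
Acc 3: bank1 row0 -> MISS (open row0); precharges=1
Acc 4: bank0 row0 -> HIT
Acc 5: bank0 row4 -> MISS (open row4); precharges=2
Acc 6: bank0 row3 -> MISS (open row3); precharges=3
Acc 7: bank1 row2 -> MISS (open row2); precharges=4
Acc 8: bank0 row1 -> MISS (open row1); precharges=5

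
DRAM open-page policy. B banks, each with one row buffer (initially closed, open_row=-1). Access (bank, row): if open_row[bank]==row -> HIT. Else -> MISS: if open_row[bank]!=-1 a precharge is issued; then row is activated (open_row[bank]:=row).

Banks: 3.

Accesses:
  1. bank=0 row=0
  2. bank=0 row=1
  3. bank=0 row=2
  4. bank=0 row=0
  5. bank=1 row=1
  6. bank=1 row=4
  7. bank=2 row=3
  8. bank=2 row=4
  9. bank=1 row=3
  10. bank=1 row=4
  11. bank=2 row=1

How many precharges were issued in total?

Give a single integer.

Answer: 8

Derivation:
Acc 1: bank0 row0 -> MISS (open row0); precharges=0
Acc 2: bank0 row1 -> MISS (open row1); precharges=1
Acc 3: bank0 row2 -> MISS (open row2); precharges=2
Acc 4: bank0 row0 -> MISS (open row0); precharges=3
Acc 5: bank1 row1 -> MISS (open row1); precharges=3
Acc 6: bank1 row4 -> MISS (open row4); precharges=4
Acc 7: bank2 row3 -> MISS (open row3); precharges=4
Acc 8: bank2 row4 -> MISS (open row4); precharges=5
Acc 9: bank1 row3 -> MISS (open row3); precharges=6
Acc 10: bank1 row4 -> MISS (open row4); precharges=7
Acc 11: bank2 row1 -> MISS (open row1); precharges=8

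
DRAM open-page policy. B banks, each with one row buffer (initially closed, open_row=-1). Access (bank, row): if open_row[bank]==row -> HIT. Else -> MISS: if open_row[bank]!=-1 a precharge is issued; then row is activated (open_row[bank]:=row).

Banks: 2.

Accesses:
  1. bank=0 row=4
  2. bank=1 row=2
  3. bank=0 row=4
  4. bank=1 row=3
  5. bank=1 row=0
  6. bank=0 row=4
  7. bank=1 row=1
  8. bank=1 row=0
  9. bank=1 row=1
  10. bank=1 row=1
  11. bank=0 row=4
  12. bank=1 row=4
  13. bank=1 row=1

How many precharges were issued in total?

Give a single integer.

Acc 1: bank0 row4 -> MISS (open row4); precharges=0
Acc 2: bank1 row2 -> MISS (open row2); precharges=0
Acc 3: bank0 row4 -> HIT
Acc 4: bank1 row3 -> MISS (open row3); precharges=1
Acc 5: bank1 row0 -> MISS (open row0); precharges=2
Acc 6: bank0 row4 -> HIT
Acc 7: bank1 row1 -> MISS (open row1); precharges=3
Acc 8: bank1 row0 -> MISS (open row0); precharges=4
Acc 9: bank1 row1 -> MISS (open row1); precharges=5
Acc 10: bank1 row1 -> HIT
Acc 11: bank0 row4 -> HIT
Acc 12: bank1 row4 -> MISS (open row4); precharges=6
Acc 13: bank1 row1 -> MISS (open row1); precharges=7

Answer: 7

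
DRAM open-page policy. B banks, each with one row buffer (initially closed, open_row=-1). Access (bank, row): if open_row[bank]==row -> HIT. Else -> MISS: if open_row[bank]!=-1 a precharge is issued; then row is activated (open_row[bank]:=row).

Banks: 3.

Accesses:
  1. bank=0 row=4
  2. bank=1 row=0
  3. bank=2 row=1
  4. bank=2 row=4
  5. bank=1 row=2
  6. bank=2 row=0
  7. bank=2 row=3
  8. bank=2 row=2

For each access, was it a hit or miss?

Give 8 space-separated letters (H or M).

Answer: M M M M M M M M

Derivation:
Acc 1: bank0 row4 -> MISS (open row4); precharges=0
Acc 2: bank1 row0 -> MISS (open row0); precharges=0
Acc 3: bank2 row1 -> MISS (open row1); precharges=0
Acc 4: bank2 row4 -> MISS (open row4); precharges=1
Acc 5: bank1 row2 -> MISS (open row2); precharges=2
Acc 6: bank2 row0 -> MISS (open row0); precharges=3
Acc 7: bank2 row3 -> MISS (open row3); precharges=4
Acc 8: bank2 row2 -> MISS (open row2); precharges=5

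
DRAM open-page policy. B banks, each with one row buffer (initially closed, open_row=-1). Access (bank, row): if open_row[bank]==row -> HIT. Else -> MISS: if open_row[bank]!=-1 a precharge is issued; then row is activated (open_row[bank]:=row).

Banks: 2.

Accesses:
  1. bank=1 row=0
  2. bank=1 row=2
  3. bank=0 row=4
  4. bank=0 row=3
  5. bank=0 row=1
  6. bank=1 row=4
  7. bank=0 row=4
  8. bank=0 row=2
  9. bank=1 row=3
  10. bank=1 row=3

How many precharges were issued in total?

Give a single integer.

Acc 1: bank1 row0 -> MISS (open row0); precharges=0
Acc 2: bank1 row2 -> MISS (open row2); precharges=1
Acc 3: bank0 row4 -> MISS (open row4); precharges=1
Acc 4: bank0 row3 -> MISS (open row3); precharges=2
Acc 5: bank0 row1 -> MISS (open row1); precharges=3
Acc 6: bank1 row4 -> MISS (open row4); precharges=4
Acc 7: bank0 row4 -> MISS (open row4); precharges=5
Acc 8: bank0 row2 -> MISS (open row2); precharges=6
Acc 9: bank1 row3 -> MISS (open row3); precharges=7
Acc 10: bank1 row3 -> HIT

Answer: 7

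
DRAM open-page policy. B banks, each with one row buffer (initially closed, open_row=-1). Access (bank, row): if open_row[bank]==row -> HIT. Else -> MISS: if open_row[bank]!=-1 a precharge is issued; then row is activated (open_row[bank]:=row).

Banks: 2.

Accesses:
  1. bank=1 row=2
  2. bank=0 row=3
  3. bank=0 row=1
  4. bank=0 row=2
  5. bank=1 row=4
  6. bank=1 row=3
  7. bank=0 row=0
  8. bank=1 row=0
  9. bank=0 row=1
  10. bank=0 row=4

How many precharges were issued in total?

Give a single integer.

Answer: 8

Derivation:
Acc 1: bank1 row2 -> MISS (open row2); precharges=0
Acc 2: bank0 row3 -> MISS (open row3); precharges=0
Acc 3: bank0 row1 -> MISS (open row1); precharges=1
Acc 4: bank0 row2 -> MISS (open row2); precharges=2
Acc 5: bank1 row4 -> MISS (open row4); precharges=3
Acc 6: bank1 row3 -> MISS (open row3); precharges=4
Acc 7: bank0 row0 -> MISS (open row0); precharges=5
Acc 8: bank1 row0 -> MISS (open row0); precharges=6
Acc 9: bank0 row1 -> MISS (open row1); precharges=7
Acc 10: bank0 row4 -> MISS (open row4); precharges=8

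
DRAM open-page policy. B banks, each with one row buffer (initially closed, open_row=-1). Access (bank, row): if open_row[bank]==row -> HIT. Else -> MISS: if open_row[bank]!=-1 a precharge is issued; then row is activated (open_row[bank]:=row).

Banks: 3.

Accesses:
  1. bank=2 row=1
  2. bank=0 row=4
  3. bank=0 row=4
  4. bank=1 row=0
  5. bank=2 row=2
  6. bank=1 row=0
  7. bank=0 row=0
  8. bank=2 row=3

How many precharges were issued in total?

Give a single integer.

Answer: 3

Derivation:
Acc 1: bank2 row1 -> MISS (open row1); precharges=0
Acc 2: bank0 row4 -> MISS (open row4); precharges=0
Acc 3: bank0 row4 -> HIT
Acc 4: bank1 row0 -> MISS (open row0); precharges=0
Acc 5: bank2 row2 -> MISS (open row2); precharges=1
Acc 6: bank1 row0 -> HIT
Acc 7: bank0 row0 -> MISS (open row0); precharges=2
Acc 8: bank2 row3 -> MISS (open row3); precharges=3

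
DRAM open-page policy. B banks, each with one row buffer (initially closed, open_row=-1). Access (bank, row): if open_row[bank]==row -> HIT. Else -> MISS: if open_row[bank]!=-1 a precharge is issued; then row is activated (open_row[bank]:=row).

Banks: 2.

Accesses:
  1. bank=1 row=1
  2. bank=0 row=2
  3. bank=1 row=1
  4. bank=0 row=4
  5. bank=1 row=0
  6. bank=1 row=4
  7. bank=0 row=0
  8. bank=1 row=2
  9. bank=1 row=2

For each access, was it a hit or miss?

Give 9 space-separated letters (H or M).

Answer: M M H M M M M M H

Derivation:
Acc 1: bank1 row1 -> MISS (open row1); precharges=0
Acc 2: bank0 row2 -> MISS (open row2); precharges=0
Acc 3: bank1 row1 -> HIT
Acc 4: bank0 row4 -> MISS (open row4); precharges=1
Acc 5: bank1 row0 -> MISS (open row0); precharges=2
Acc 6: bank1 row4 -> MISS (open row4); precharges=3
Acc 7: bank0 row0 -> MISS (open row0); precharges=4
Acc 8: bank1 row2 -> MISS (open row2); precharges=5
Acc 9: bank1 row2 -> HIT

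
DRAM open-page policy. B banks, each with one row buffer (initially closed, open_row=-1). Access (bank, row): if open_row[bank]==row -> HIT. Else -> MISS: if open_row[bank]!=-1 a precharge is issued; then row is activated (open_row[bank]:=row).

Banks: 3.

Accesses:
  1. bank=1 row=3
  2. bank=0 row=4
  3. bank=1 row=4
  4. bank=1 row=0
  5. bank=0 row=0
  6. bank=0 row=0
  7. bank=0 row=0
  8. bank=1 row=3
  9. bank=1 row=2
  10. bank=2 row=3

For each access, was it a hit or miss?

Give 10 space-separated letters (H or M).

Answer: M M M M M H H M M M

Derivation:
Acc 1: bank1 row3 -> MISS (open row3); precharges=0
Acc 2: bank0 row4 -> MISS (open row4); precharges=0
Acc 3: bank1 row4 -> MISS (open row4); precharges=1
Acc 4: bank1 row0 -> MISS (open row0); precharges=2
Acc 5: bank0 row0 -> MISS (open row0); precharges=3
Acc 6: bank0 row0 -> HIT
Acc 7: bank0 row0 -> HIT
Acc 8: bank1 row3 -> MISS (open row3); precharges=4
Acc 9: bank1 row2 -> MISS (open row2); precharges=5
Acc 10: bank2 row3 -> MISS (open row3); precharges=5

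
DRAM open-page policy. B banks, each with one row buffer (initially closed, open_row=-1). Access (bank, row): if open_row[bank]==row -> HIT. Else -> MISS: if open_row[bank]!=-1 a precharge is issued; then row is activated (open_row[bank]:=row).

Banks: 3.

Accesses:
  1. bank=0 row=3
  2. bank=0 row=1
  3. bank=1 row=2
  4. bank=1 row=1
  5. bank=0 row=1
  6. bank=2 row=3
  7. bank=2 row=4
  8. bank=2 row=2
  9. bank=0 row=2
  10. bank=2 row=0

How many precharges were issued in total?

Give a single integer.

Acc 1: bank0 row3 -> MISS (open row3); precharges=0
Acc 2: bank0 row1 -> MISS (open row1); precharges=1
Acc 3: bank1 row2 -> MISS (open row2); precharges=1
Acc 4: bank1 row1 -> MISS (open row1); precharges=2
Acc 5: bank0 row1 -> HIT
Acc 6: bank2 row3 -> MISS (open row3); precharges=2
Acc 7: bank2 row4 -> MISS (open row4); precharges=3
Acc 8: bank2 row2 -> MISS (open row2); precharges=4
Acc 9: bank0 row2 -> MISS (open row2); precharges=5
Acc 10: bank2 row0 -> MISS (open row0); precharges=6

Answer: 6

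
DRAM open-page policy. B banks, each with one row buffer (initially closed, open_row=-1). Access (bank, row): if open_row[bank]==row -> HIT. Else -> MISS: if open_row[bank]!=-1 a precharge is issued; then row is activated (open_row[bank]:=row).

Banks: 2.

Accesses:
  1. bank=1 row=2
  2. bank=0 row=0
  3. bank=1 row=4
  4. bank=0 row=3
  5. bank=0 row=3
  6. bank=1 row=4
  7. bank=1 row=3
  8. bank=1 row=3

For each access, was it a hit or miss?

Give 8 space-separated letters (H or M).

Acc 1: bank1 row2 -> MISS (open row2); precharges=0
Acc 2: bank0 row0 -> MISS (open row0); precharges=0
Acc 3: bank1 row4 -> MISS (open row4); precharges=1
Acc 4: bank0 row3 -> MISS (open row3); precharges=2
Acc 5: bank0 row3 -> HIT
Acc 6: bank1 row4 -> HIT
Acc 7: bank1 row3 -> MISS (open row3); precharges=3
Acc 8: bank1 row3 -> HIT

Answer: M M M M H H M H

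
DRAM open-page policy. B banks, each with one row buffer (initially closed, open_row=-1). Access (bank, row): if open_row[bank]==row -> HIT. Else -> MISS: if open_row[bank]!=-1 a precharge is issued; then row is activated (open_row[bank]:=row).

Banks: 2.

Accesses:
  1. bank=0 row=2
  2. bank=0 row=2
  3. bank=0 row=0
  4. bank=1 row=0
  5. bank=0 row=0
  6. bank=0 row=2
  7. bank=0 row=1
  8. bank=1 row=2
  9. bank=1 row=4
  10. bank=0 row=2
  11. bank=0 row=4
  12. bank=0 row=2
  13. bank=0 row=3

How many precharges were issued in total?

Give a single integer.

Acc 1: bank0 row2 -> MISS (open row2); precharges=0
Acc 2: bank0 row2 -> HIT
Acc 3: bank0 row0 -> MISS (open row0); precharges=1
Acc 4: bank1 row0 -> MISS (open row0); precharges=1
Acc 5: bank0 row0 -> HIT
Acc 6: bank0 row2 -> MISS (open row2); precharges=2
Acc 7: bank0 row1 -> MISS (open row1); precharges=3
Acc 8: bank1 row2 -> MISS (open row2); precharges=4
Acc 9: bank1 row4 -> MISS (open row4); precharges=5
Acc 10: bank0 row2 -> MISS (open row2); precharges=6
Acc 11: bank0 row4 -> MISS (open row4); precharges=7
Acc 12: bank0 row2 -> MISS (open row2); precharges=8
Acc 13: bank0 row3 -> MISS (open row3); precharges=9

Answer: 9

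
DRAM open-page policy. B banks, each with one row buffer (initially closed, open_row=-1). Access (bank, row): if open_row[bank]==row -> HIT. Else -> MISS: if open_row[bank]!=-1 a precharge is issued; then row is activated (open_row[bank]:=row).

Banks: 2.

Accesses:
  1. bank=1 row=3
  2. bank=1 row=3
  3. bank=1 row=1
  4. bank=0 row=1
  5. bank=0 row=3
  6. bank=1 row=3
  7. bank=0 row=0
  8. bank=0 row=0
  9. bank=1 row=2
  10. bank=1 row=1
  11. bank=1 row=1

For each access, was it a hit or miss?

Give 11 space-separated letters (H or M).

Acc 1: bank1 row3 -> MISS (open row3); precharges=0
Acc 2: bank1 row3 -> HIT
Acc 3: bank1 row1 -> MISS (open row1); precharges=1
Acc 4: bank0 row1 -> MISS (open row1); precharges=1
Acc 5: bank0 row3 -> MISS (open row3); precharges=2
Acc 6: bank1 row3 -> MISS (open row3); precharges=3
Acc 7: bank0 row0 -> MISS (open row0); precharges=4
Acc 8: bank0 row0 -> HIT
Acc 9: bank1 row2 -> MISS (open row2); precharges=5
Acc 10: bank1 row1 -> MISS (open row1); precharges=6
Acc 11: bank1 row1 -> HIT

Answer: M H M M M M M H M M H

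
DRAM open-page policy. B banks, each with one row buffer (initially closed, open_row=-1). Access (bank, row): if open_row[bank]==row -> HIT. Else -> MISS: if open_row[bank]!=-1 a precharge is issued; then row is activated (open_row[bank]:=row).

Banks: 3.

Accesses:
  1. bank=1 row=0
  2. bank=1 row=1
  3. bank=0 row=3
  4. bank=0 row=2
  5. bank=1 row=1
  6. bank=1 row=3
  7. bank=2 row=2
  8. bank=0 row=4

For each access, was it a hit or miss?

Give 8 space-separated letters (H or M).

Acc 1: bank1 row0 -> MISS (open row0); precharges=0
Acc 2: bank1 row1 -> MISS (open row1); precharges=1
Acc 3: bank0 row3 -> MISS (open row3); precharges=1
Acc 4: bank0 row2 -> MISS (open row2); precharges=2
Acc 5: bank1 row1 -> HIT
Acc 6: bank1 row3 -> MISS (open row3); precharges=3
Acc 7: bank2 row2 -> MISS (open row2); precharges=3
Acc 8: bank0 row4 -> MISS (open row4); precharges=4

Answer: M M M M H M M M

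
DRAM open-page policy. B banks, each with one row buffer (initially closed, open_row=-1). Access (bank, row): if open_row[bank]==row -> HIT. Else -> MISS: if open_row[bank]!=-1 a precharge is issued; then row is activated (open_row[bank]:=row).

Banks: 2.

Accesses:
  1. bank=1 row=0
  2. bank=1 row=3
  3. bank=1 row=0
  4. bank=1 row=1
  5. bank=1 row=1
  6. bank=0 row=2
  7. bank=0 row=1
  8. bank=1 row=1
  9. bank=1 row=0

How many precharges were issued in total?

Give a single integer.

Acc 1: bank1 row0 -> MISS (open row0); precharges=0
Acc 2: bank1 row3 -> MISS (open row3); precharges=1
Acc 3: bank1 row0 -> MISS (open row0); precharges=2
Acc 4: bank1 row1 -> MISS (open row1); precharges=3
Acc 5: bank1 row1 -> HIT
Acc 6: bank0 row2 -> MISS (open row2); precharges=3
Acc 7: bank0 row1 -> MISS (open row1); precharges=4
Acc 8: bank1 row1 -> HIT
Acc 9: bank1 row0 -> MISS (open row0); precharges=5

Answer: 5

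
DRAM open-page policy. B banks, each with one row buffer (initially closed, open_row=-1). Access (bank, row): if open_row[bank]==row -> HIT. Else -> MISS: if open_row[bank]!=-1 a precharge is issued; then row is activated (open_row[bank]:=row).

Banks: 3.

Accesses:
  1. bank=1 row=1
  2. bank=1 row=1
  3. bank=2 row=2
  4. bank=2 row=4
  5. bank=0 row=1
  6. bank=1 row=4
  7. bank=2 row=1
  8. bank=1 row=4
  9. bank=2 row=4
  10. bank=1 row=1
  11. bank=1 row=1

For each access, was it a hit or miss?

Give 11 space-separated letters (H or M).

Answer: M H M M M M M H M M H

Derivation:
Acc 1: bank1 row1 -> MISS (open row1); precharges=0
Acc 2: bank1 row1 -> HIT
Acc 3: bank2 row2 -> MISS (open row2); precharges=0
Acc 4: bank2 row4 -> MISS (open row4); precharges=1
Acc 5: bank0 row1 -> MISS (open row1); precharges=1
Acc 6: bank1 row4 -> MISS (open row4); precharges=2
Acc 7: bank2 row1 -> MISS (open row1); precharges=3
Acc 8: bank1 row4 -> HIT
Acc 9: bank2 row4 -> MISS (open row4); precharges=4
Acc 10: bank1 row1 -> MISS (open row1); precharges=5
Acc 11: bank1 row1 -> HIT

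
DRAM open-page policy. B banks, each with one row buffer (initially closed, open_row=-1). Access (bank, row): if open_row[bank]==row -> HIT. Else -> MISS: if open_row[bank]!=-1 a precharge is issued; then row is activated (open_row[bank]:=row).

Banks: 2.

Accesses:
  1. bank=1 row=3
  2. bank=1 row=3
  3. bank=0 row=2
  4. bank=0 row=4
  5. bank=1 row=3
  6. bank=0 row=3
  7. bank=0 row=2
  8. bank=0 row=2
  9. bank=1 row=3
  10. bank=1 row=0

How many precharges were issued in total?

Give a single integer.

Acc 1: bank1 row3 -> MISS (open row3); precharges=0
Acc 2: bank1 row3 -> HIT
Acc 3: bank0 row2 -> MISS (open row2); precharges=0
Acc 4: bank0 row4 -> MISS (open row4); precharges=1
Acc 5: bank1 row3 -> HIT
Acc 6: bank0 row3 -> MISS (open row3); precharges=2
Acc 7: bank0 row2 -> MISS (open row2); precharges=3
Acc 8: bank0 row2 -> HIT
Acc 9: bank1 row3 -> HIT
Acc 10: bank1 row0 -> MISS (open row0); precharges=4

Answer: 4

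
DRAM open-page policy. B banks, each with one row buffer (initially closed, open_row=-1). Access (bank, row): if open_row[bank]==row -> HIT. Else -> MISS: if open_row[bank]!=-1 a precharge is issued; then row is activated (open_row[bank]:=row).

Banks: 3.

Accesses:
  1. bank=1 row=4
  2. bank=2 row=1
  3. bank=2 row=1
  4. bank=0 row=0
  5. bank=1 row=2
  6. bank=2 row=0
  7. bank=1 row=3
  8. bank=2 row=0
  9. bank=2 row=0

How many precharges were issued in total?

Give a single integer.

Acc 1: bank1 row4 -> MISS (open row4); precharges=0
Acc 2: bank2 row1 -> MISS (open row1); precharges=0
Acc 3: bank2 row1 -> HIT
Acc 4: bank0 row0 -> MISS (open row0); precharges=0
Acc 5: bank1 row2 -> MISS (open row2); precharges=1
Acc 6: bank2 row0 -> MISS (open row0); precharges=2
Acc 7: bank1 row3 -> MISS (open row3); precharges=3
Acc 8: bank2 row0 -> HIT
Acc 9: bank2 row0 -> HIT

Answer: 3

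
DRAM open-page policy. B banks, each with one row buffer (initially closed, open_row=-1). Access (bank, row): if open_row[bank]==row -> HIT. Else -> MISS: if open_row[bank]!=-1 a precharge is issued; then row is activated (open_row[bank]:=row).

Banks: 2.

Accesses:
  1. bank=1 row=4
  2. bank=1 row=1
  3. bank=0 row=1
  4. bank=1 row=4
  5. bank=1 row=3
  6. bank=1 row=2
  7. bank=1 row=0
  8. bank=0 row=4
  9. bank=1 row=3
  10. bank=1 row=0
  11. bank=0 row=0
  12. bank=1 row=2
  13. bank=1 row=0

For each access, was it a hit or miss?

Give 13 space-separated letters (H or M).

Acc 1: bank1 row4 -> MISS (open row4); precharges=0
Acc 2: bank1 row1 -> MISS (open row1); precharges=1
Acc 3: bank0 row1 -> MISS (open row1); precharges=1
Acc 4: bank1 row4 -> MISS (open row4); precharges=2
Acc 5: bank1 row3 -> MISS (open row3); precharges=3
Acc 6: bank1 row2 -> MISS (open row2); precharges=4
Acc 7: bank1 row0 -> MISS (open row0); precharges=5
Acc 8: bank0 row4 -> MISS (open row4); precharges=6
Acc 9: bank1 row3 -> MISS (open row3); precharges=7
Acc 10: bank1 row0 -> MISS (open row0); precharges=8
Acc 11: bank0 row0 -> MISS (open row0); precharges=9
Acc 12: bank1 row2 -> MISS (open row2); precharges=10
Acc 13: bank1 row0 -> MISS (open row0); precharges=11

Answer: M M M M M M M M M M M M M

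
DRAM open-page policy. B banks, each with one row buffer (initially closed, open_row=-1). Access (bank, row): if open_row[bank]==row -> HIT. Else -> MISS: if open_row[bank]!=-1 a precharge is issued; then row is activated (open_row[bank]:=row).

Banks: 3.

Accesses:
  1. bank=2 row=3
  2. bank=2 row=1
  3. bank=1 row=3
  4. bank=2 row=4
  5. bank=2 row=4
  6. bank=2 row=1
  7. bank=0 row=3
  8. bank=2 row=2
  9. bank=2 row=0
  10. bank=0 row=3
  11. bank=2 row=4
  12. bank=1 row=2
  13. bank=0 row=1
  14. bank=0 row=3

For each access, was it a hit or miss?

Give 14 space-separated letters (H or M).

Answer: M M M M H M M M M H M M M M

Derivation:
Acc 1: bank2 row3 -> MISS (open row3); precharges=0
Acc 2: bank2 row1 -> MISS (open row1); precharges=1
Acc 3: bank1 row3 -> MISS (open row3); precharges=1
Acc 4: bank2 row4 -> MISS (open row4); precharges=2
Acc 5: bank2 row4 -> HIT
Acc 6: bank2 row1 -> MISS (open row1); precharges=3
Acc 7: bank0 row3 -> MISS (open row3); precharges=3
Acc 8: bank2 row2 -> MISS (open row2); precharges=4
Acc 9: bank2 row0 -> MISS (open row0); precharges=5
Acc 10: bank0 row3 -> HIT
Acc 11: bank2 row4 -> MISS (open row4); precharges=6
Acc 12: bank1 row2 -> MISS (open row2); precharges=7
Acc 13: bank0 row1 -> MISS (open row1); precharges=8
Acc 14: bank0 row3 -> MISS (open row3); precharges=9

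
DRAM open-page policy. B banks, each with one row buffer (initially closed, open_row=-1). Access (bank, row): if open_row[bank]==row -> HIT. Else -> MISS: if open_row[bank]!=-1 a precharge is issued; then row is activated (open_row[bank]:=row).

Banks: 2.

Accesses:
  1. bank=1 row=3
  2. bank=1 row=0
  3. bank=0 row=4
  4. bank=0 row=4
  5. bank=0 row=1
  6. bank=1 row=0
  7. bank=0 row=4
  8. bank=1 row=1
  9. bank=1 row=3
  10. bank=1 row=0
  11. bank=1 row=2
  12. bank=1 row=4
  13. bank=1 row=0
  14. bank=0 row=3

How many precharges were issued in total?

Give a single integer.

Answer: 10

Derivation:
Acc 1: bank1 row3 -> MISS (open row3); precharges=0
Acc 2: bank1 row0 -> MISS (open row0); precharges=1
Acc 3: bank0 row4 -> MISS (open row4); precharges=1
Acc 4: bank0 row4 -> HIT
Acc 5: bank0 row1 -> MISS (open row1); precharges=2
Acc 6: bank1 row0 -> HIT
Acc 7: bank0 row4 -> MISS (open row4); precharges=3
Acc 8: bank1 row1 -> MISS (open row1); precharges=4
Acc 9: bank1 row3 -> MISS (open row3); precharges=5
Acc 10: bank1 row0 -> MISS (open row0); precharges=6
Acc 11: bank1 row2 -> MISS (open row2); precharges=7
Acc 12: bank1 row4 -> MISS (open row4); precharges=8
Acc 13: bank1 row0 -> MISS (open row0); precharges=9
Acc 14: bank0 row3 -> MISS (open row3); precharges=10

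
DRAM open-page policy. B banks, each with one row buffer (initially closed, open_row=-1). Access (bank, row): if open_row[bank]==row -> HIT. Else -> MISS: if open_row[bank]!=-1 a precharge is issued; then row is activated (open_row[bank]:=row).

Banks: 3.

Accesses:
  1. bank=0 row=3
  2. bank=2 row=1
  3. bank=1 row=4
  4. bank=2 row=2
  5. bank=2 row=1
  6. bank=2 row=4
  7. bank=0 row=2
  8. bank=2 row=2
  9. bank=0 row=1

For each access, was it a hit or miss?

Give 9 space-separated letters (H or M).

Answer: M M M M M M M M M

Derivation:
Acc 1: bank0 row3 -> MISS (open row3); precharges=0
Acc 2: bank2 row1 -> MISS (open row1); precharges=0
Acc 3: bank1 row4 -> MISS (open row4); precharges=0
Acc 4: bank2 row2 -> MISS (open row2); precharges=1
Acc 5: bank2 row1 -> MISS (open row1); precharges=2
Acc 6: bank2 row4 -> MISS (open row4); precharges=3
Acc 7: bank0 row2 -> MISS (open row2); precharges=4
Acc 8: bank2 row2 -> MISS (open row2); precharges=5
Acc 9: bank0 row1 -> MISS (open row1); precharges=6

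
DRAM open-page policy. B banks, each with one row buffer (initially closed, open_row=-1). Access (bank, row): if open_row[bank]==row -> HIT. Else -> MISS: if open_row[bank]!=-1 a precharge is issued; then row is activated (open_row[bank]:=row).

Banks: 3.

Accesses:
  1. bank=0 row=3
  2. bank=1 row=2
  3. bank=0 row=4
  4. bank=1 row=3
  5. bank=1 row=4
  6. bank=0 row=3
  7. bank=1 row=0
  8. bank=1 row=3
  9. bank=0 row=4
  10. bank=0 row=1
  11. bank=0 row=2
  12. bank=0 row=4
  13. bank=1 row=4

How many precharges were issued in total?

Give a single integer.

Acc 1: bank0 row3 -> MISS (open row3); precharges=0
Acc 2: bank1 row2 -> MISS (open row2); precharges=0
Acc 3: bank0 row4 -> MISS (open row4); precharges=1
Acc 4: bank1 row3 -> MISS (open row3); precharges=2
Acc 5: bank1 row4 -> MISS (open row4); precharges=3
Acc 6: bank0 row3 -> MISS (open row3); precharges=4
Acc 7: bank1 row0 -> MISS (open row0); precharges=5
Acc 8: bank1 row3 -> MISS (open row3); precharges=6
Acc 9: bank0 row4 -> MISS (open row4); precharges=7
Acc 10: bank0 row1 -> MISS (open row1); precharges=8
Acc 11: bank0 row2 -> MISS (open row2); precharges=9
Acc 12: bank0 row4 -> MISS (open row4); precharges=10
Acc 13: bank1 row4 -> MISS (open row4); precharges=11

Answer: 11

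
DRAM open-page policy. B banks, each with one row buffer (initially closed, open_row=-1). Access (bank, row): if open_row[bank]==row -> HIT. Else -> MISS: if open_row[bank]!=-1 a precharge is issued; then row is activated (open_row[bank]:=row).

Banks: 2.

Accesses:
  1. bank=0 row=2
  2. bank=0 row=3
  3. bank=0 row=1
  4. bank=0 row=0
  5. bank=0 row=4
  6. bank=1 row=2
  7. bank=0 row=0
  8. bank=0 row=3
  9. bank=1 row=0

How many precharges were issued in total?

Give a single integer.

Answer: 7

Derivation:
Acc 1: bank0 row2 -> MISS (open row2); precharges=0
Acc 2: bank0 row3 -> MISS (open row3); precharges=1
Acc 3: bank0 row1 -> MISS (open row1); precharges=2
Acc 4: bank0 row0 -> MISS (open row0); precharges=3
Acc 5: bank0 row4 -> MISS (open row4); precharges=4
Acc 6: bank1 row2 -> MISS (open row2); precharges=4
Acc 7: bank0 row0 -> MISS (open row0); precharges=5
Acc 8: bank0 row3 -> MISS (open row3); precharges=6
Acc 9: bank1 row0 -> MISS (open row0); precharges=7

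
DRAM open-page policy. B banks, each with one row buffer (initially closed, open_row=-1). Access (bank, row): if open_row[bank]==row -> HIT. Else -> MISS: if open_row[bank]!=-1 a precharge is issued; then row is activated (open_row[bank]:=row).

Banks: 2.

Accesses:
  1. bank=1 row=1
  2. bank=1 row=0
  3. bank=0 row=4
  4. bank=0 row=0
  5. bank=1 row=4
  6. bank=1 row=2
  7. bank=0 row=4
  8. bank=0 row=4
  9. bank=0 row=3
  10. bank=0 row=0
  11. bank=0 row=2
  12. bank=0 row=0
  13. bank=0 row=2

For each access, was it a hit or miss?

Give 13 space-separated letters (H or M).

Answer: M M M M M M M H M M M M M

Derivation:
Acc 1: bank1 row1 -> MISS (open row1); precharges=0
Acc 2: bank1 row0 -> MISS (open row0); precharges=1
Acc 3: bank0 row4 -> MISS (open row4); precharges=1
Acc 4: bank0 row0 -> MISS (open row0); precharges=2
Acc 5: bank1 row4 -> MISS (open row4); precharges=3
Acc 6: bank1 row2 -> MISS (open row2); precharges=4
Acc 7: bank0 row4 -> MISS (open row4); precharges=5
Acc 8: bank0 row4 -> HIT
Acc 9: bank0 row3 -> MISS (open row3); precharges=6
Acc 10: bank0 row0 -> MISS (open row0); precharges=7
Acc 11: bank0 row2 -> MISS (open row2); precharges=8
Acc 12: bank0 row0 -> MISS (open row0); precharges=9
Acc 13: bank0 row2 -> MISS (open row2); precharges=10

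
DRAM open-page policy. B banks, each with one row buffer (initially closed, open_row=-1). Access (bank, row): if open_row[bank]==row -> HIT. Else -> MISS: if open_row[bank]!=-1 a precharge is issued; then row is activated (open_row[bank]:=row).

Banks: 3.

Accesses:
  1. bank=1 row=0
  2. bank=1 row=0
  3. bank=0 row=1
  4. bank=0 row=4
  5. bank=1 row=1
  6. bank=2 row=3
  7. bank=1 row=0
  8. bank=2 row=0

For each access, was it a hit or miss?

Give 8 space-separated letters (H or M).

Answer: M H M M M M M M

Derivation:
Acc 1: bank1 row0 -> MISS (open row0); precharges=0
Acc 2: bank1 row0 -> HIT
Acc 3: bank0 row1 -> MISS (open row1); precharges=0
Acc 4: bank0 row4 -> MISS (open row4); precharges=1
Acc 5: bank1 row1 -> MISS (open row1); precharges=2
Acc 6: bank2 row3 -> MISS (open row3); precharges=2
Acc 7: bank1 row0 -> MISS (open row0); precharges=3
Acc 8: bank2 row0 -> MISS (open row0); precharges=4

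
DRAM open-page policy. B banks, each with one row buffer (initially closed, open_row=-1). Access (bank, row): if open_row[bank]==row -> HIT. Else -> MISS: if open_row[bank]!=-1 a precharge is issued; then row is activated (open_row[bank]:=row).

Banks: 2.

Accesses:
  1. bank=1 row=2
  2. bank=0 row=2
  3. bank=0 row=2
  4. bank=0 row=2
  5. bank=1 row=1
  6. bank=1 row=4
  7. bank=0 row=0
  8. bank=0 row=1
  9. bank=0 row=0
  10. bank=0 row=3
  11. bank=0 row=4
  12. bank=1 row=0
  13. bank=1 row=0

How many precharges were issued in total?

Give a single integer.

Answer: 8

Derivation:
Acc 1: bank1 row2 -> MISS (open row2); precharges=0
Acc 2: bank0 row2 -> MISS (open row2); precharges=0
Acc 3: bank0 row2 -> HIT
Acc 4: bank0 row2 -> HIT
Acc 5: bank1 row1 -> MISS (open row1); precharges=1
Acc 6: bank1 row4 -> MISS (open row4); precharges=2
Acc 7: bank0 row0 -> MISS (open row0); precharges=3
Acc 8: bank0 row1 -> MISS (open row1); precharges=4
Acc 9: bank0 row0 -> MISS (open row0); precharges=5
Acc 10: bank0 row3 -> MISS (open row3); precharges=6
Acc 11: bank0 row4 -> MISS (open row4); precharges=7
Acc 12: bank1 row0 -> MISS (open row0); precharges=8
Acc 13: bank1 row0 -> HIT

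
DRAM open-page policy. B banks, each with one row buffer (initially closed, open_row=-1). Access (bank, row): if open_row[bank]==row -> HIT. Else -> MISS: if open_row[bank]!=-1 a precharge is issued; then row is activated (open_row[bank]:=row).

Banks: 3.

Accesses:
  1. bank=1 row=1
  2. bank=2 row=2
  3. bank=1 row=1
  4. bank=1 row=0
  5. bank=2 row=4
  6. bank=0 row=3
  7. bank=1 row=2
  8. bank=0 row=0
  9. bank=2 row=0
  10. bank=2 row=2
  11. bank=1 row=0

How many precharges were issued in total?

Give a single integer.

Answer: 7

Derivation:
Acc 1: bank1 row1 -> MISS (open row1); precharges=0
Acc 2: bank2 row2 -> MISS (open row2); precharges=0
Acc 3: bank1 row1 -> HIT
Acc 4: bank1 row0 -> MISS (open row0); precharges=1
Acc 5: bank2 row4 -> MISS (open row4); precharges=2
Acc 6: bank0 row3 -> MISS (open row3); precharges=2
Acc 7: bank1 row2 -> MISS (open row2); precharges=3
Acc 8: bank0 row0 -> MISS (open row0); precharges=4
Acc 9: bank2 row0 -> MISS (open row0); precharges=5
Acc 10: bank2 row2 -> MISS (open row2); precharges=6
Acc 11: bank1 row0 -> MISS (open row0); precharges=7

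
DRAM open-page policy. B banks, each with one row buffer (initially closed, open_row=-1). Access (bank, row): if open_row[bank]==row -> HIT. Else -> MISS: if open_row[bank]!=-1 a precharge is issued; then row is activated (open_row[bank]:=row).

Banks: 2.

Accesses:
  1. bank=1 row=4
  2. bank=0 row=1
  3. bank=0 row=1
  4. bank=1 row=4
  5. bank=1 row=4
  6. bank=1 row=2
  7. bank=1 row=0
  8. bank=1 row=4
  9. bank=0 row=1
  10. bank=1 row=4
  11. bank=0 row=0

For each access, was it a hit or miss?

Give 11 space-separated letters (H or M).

Answer: M M H H H M M M H H M

Derivation:
Acc 1: bank1 row4 -> MISS (open row4); precharges=0
Acc 2: bank0 row1 -> MISS (open row1); precharges=0
Acc 3: bank0 row1 -> HIT
Acc 4: bank1 row4 -> HIT
Acc 5: bank1 row4 -> HIT
Acc 6: bank1 row2 -> MISS (open row2); precharges=1
Acc 7: bank1 row0 -> MISS (open row0); precharges=2
Acc 8: bank1 row4 -> MISS (open row4); precharges=3
Acc 9: bank0 row1 -> HIT
Acc 10: bank1 row4 -> HIT
Acc 11: bank0 row0 -> MISS (open row0); precharges=4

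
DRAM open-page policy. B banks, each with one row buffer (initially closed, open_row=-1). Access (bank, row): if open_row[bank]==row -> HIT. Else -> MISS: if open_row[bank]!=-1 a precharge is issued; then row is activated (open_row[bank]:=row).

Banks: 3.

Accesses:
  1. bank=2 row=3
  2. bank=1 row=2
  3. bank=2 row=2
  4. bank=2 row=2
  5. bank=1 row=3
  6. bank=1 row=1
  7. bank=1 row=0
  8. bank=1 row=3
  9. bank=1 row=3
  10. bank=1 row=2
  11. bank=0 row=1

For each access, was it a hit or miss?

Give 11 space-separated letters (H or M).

Acc 1: bank2 row3 -> MISS (open row3); precharges=0
Acc 2: bank1 row2 -> MISS (open row2); precharges=0
Acc 3: bank2 row2 -> MISS (open row2); precharges=1
Acc 4: bank2 row2 -> HIT
Acc 5: bank1 row3 -> MISS (open row3); precharges=2
Acc 6: bank1 row1 -> MISS (open row1); precharges=3
Acc 7: bank1 row0 -> MISS (open row0); precharges=4
Acc 8: bank1 row3 -> MISS (open row3); precharges=5
Acc 9: bank1 row3 -> HIT
Acc 10: bank1 row2 -> MISS (open row2); precharges=6
Acc 11: bank0 row1 -> MISS (open row1); precharges=6

Answer: M M M H M M M M H M M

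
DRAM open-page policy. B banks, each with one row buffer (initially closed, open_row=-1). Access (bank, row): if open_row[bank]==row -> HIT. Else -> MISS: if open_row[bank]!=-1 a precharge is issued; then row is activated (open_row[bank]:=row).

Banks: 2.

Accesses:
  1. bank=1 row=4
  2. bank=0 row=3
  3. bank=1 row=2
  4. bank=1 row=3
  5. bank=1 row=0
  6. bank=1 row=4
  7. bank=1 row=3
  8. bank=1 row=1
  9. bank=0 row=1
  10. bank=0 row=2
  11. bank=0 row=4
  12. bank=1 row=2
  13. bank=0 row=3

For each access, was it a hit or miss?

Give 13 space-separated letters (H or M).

Acc 1: bank1 row4 -> MISS (open row4); precharges=0
Acc 2: bank0 row3 -> MISS (open row3); precharges=0
Acc 3: bank1 row2 -> MISS (open row2); precharges=1
Acc 4: bank1 row3 -> MISS (open row3); precharges=2
Acc 5: bank1 row0 -> MISS (open row0); precharges=3
Acc 6: bank1 row4 -> MISS (open row4); precharges=4
Acc 7: bank1 row3 -> MISS (open row3); precharges=5
Acc 8: bank1 row1 -> MISS (open row1); precharges=6
Acc 9: bank0 row1 -> MISS (open row1); precharges=7
Acc 10: bank0 row2 -> MISS (open row2); precharges=8
Acc 11: bank0 row4 -> MISS (open row4); precharges=9
Acc 12: bank1 row2 -> MISS (open row2); precharges=10
Acc 13: bank0 row3 -> MISS (open row3); precharges=11

Answer: M M M M M M M M M M M M M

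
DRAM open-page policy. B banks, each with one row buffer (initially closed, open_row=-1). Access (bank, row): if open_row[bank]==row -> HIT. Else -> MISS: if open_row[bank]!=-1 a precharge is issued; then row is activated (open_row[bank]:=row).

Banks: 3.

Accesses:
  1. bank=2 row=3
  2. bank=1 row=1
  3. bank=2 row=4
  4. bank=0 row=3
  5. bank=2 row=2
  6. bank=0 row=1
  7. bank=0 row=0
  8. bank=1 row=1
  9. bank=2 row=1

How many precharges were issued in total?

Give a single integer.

Acc 1: bank2 row3 -> MISS (open row3); precharges=0
Acc 2: bank1 row1 -> MISS (open row1); precharges=0
Acc 3: bank2 row4 -> MISS (open row4); precharges=1
Acc 4: bank0 row3 -> MISS (open row3); precharges=1
Acc 5: bank2 row2 -> MISS (open row2); precharges=2
Acc 6: bank0 row1 -> MISS (open row1); precharges=3
Acc 7: bank0 row0 -> MISS (open row0); precharges=4
Acc 8: bank1 row1 -> HIT
Acc 9: bank2 row1 -> MISS (open row1); precharges=5

Answer: 5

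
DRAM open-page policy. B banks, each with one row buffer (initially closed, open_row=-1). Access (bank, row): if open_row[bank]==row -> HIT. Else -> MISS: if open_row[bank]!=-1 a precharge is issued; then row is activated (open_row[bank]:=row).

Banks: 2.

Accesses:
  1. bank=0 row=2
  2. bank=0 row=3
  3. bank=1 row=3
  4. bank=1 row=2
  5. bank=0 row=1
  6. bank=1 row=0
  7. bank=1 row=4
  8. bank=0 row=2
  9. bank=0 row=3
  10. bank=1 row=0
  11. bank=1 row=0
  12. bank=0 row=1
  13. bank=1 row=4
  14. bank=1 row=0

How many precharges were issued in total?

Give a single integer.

Acc 1: bank0 row2 -> MISS (open row2); precharges=0
Acc 2: bank0 row3 -> MISS (open row3); precharges=1
Acc 3: bank1 row3 -> MISS (open row3); precharges=1
Acc 4: bank1 row2 -> MISS (open row2); precharges=2
Acc 5: bank0 row1 -> MISS (open row1); precharges=3
Acc 6: bank1 row0 -> MISS (open row0); precharges=4
Acc 7: bank1 row4 -> MISS (open row4); precharges=5
Acc 8: bank0 row2 -> MISS (open row2); precharges=6
Acc 9: bank0 row3 -> MISS (open row3); precharges=7
Acc 10: bank1 row0 -> MISS (open row0); precharges=8
Acc 11: bank1 row0 -> HIT
Acc 12: bank0 row1 -> MISS (open row1); precharges=9
Acc 13: bank1 row4 -> MISS (open row4); precharges=10
Acc 14: bank1 row0 -> MISS (open row0); precharges=11

Answer: 11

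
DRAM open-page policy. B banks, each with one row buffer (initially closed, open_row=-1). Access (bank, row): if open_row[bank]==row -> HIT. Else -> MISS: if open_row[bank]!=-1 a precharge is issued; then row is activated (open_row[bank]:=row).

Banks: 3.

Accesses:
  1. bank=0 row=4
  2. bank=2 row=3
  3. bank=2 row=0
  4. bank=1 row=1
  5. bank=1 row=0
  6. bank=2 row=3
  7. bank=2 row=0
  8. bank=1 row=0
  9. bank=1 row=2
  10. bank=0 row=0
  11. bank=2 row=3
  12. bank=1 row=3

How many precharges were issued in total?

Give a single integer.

Answer: 8

Derivation:
Acc 1: bank0 row4 -> MISS (open row4); precharges=0
Acc 2: bank2 row3 -> MISS (open row3); precharges=0
Acc 3: bank2 row0 -> MISS (open row0); precharges=1
Acc 4: bank1 row1 -> MISS (open row1); precharges=1
Acc 5: bank1 row0 -> MISS (open row0); precharges=2
Acc 6: bank2 row3 -> MISS (open row3); precharges=3
Acc 7: bank2 row0 -> MISS (open row0); precharges=4
Acc 8: bank1 row0 -> HIT
Acc 9: bank1 row2 -> MISS (open row2); precharges=5
Acc 10: bank0 row0 -> MISS (open row0); precharges=6
Acc 11: bank2 row3 -> MISS (open row3); precharges=7
Acc 12: bank1 row3 -> MISS (open row3); precharges=8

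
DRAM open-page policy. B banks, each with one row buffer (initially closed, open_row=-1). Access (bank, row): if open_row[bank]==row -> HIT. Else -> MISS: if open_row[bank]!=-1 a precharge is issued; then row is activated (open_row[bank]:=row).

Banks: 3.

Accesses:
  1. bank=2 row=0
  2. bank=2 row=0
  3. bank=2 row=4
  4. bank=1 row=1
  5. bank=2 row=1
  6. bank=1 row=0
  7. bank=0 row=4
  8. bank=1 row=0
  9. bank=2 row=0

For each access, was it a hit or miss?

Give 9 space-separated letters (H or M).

Answer: M H M M M M M H M

Derivation:
Acc 1: bank2 row0 -> MISS (open row0); precharges=0
Acc 2: bank2 row0 -> HIT
Acc 3: bank2 row4 -> MISS (open row4); precharges=1
Acc 4: bank1 row1 -> MISS (open row1); precharges=1
Acc 5: bank2 row1 -> MISS (open row1); precharges=2
Acc 6: bank1 row0 -> MISS (open row0); precharges=3
Acc 7: bank0 row4 -> MISS (open row4); precharges=3
Acc 8: bank1 row0 -> HIT
Acc 9: bank2 row0 -> MISS (open row0); precharges=4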